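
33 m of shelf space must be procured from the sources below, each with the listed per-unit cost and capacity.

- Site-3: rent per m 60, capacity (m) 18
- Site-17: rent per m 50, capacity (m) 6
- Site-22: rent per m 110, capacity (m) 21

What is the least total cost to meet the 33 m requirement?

2370

Cheapest first:
Take 6 from Site-17 at 50 → need 27 more.
Site-3 (60): use full 18 → 9 m to go.
Site-22 (110): take the remaining 9 → done.
Cost = 6×50 + 18×60 + 9×110 = 2370.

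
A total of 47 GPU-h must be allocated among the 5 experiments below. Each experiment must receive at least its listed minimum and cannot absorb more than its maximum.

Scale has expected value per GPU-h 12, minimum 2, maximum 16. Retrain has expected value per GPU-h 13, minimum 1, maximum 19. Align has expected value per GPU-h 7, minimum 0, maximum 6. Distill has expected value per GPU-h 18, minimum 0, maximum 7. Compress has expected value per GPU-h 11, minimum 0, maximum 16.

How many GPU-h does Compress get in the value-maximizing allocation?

Meeting every minimum uses 2+1+0+0+0 = 3 GPU-h, leaving 44.
Order the experiments by expected value per GPU-h: Distill 18 > Retrain 13 > Scale 12 > Compress 11 > Align 7.
Distill takes 7 more to reach its cap of 7 ; 37 left.
Retrain takes 18 more to reach its cap of 19 ; 19 left.
Scale: +14 to 16 (cap) ; 5 left.
Only 5 left; Compress takes them to reach 5.

5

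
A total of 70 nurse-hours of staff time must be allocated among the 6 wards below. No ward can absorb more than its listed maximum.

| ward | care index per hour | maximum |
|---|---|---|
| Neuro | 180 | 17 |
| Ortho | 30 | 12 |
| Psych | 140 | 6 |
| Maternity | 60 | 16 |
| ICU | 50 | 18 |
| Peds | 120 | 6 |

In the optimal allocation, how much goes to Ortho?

Rank by care index per hour: Neuro 180 > Psych 140 > Peds 120 > Maternity 60 > ICU 50 > Ortho 30.
Neuro takes 17 to reach its cap of 17 — 53 left.
Psych takes 6 to reach its cap of 6 — 47 left.
Give Peds 6 to hit its cap of 6 — 41 left.
Maternity: +16 to 16 (cap) — 25 left.
ICU: +18 to 18 (cap) — 7 left.
Ortho has room for 12 but only 7 remain, so it gets 7.

7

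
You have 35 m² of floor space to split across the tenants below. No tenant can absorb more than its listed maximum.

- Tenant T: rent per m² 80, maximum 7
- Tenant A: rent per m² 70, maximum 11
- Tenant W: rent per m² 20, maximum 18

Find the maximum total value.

Highest rent per m² first: Tenant T 80 > Tenant A 70 > Tenant W 20.
Tenant T: +7 to 7 (cap) ; 28 left.
Tenant A: +11 to 11 (cap) ; 17 left.
Only 17 left; Tenant W takes them to reach 17.
Total = 80×7 + 70×11 + 20×17 = 1670.

1670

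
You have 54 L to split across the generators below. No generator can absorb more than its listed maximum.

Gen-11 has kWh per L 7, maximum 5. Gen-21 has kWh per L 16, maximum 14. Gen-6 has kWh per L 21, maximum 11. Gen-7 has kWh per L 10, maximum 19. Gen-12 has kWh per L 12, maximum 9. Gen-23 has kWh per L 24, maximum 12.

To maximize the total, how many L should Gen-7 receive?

8

Rank by kWh per L: Gen-23 24 > Gen-6 21 > Gen-21 16 > Gen-12 12 > Gen-7 10 > Gen-11 7.
Gen-23 takes 12 to reach its cap of 12 ; 42 left.
Gen-6 takes 11 to reach its cap of 11 ; 31 left.
Give Gen-21 14 to hit its cap of 14 ; 17 left.
Gen-12 takes 9 to reach its cap of 9 ; 8 left.
Gen-7: +8 (room for 19) → 8. Pool exhausted.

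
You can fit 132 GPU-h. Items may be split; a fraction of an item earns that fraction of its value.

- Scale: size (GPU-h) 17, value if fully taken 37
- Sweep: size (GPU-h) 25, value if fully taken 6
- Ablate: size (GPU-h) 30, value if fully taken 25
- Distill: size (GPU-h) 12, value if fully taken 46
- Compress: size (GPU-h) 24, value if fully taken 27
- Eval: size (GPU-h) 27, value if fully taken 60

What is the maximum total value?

200.28

Rank by value-to-size ratio: Distill 46/12≈3.83, Eval 60/27≈2.22, Scale 37/17≈2.18, Compress 27/24≈1.12, Ablate 25/30≈0.833, Sweep 6/25≈0.24.
Distill: take in full, 12 GPU-h for value 46 — 120 left.
All 27 GPU-h of Eval fit (value 60) — 93 remain.
All 17 GPU-h of Scale fit (value 37) — 76 remain.
All 24 GPU-h of Compress fit (value 27) — 52 remain.
All 30 GPU-h of Ablate fit (value 25) — 22 remain.
22 GPU-h left: a 22/25 share of Sweep gives 6×22/25 = 5.28.
Total value = 200.28.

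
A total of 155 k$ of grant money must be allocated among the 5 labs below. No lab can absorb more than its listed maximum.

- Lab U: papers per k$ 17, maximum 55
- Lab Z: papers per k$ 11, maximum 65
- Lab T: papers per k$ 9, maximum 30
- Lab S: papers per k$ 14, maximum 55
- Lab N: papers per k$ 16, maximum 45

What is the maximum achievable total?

2425

Order the labs by papers per k$: Lab U 17 > Lab N 16 > Lab S 14 > Lab Z 11 > Lab T 9.
Lab U: +55 to 55 (cap) → 100 left.
Lab N: +45 to 45 (cap) → 55 left.
Lab S takes 55 to reach its cap of 55 → 0 left.
Total = 17×55 + 14×55 + 16×45 = 2425.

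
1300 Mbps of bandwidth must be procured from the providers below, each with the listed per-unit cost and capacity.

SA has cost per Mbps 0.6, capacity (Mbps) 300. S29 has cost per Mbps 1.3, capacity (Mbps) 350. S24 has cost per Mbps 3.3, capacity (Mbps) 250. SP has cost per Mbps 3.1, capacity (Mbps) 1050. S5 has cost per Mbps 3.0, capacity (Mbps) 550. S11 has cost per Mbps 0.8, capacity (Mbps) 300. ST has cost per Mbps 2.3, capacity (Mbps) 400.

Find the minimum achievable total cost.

1680

Use providers in increasing cost order.
SA (0.6): use full 300 → 1000 Mbps to go.
Take 300 from S11 at 0.8 → need 700 more.
S29 at 1.3: take all 350 Mbps → 350 still needed.
ST (2.3): take the remaining 350 → done.
S5, SP, S24: unused.
Cost = 300×0.6 + 300×0.8 + 350×1.3 + 350×2.3 = 1680.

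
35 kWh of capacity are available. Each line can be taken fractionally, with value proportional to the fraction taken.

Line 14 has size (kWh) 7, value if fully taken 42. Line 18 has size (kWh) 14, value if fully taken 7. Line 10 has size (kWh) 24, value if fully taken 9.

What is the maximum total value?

54.25

Rank by value-to-size ratio: Line 14 42/7≈6, Line 18 7/14≈0.5, Line 10 9/24≈0.375.
All 7 kWh of Line 14 fit (value 42) — 28 remain.
Take all of Line 18 (14 kWh, value 7) — 14 kWh left.
Fill the last 14 kWh with part of Line 10: 14/24 of it earns 5.25.
Total value = 54.25.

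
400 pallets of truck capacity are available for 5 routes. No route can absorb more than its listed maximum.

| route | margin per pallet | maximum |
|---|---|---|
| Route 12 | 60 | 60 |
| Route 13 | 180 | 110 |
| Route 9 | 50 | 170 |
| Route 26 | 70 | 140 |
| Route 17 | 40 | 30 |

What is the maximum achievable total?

Order the routes by margin per pallet: Route 13 180 > Route 26 70 > Route 12 60 > Route 9 50 > Route 17 40.
Give Route 13 110 to hit its cap of 110 → 290 left.
Give Route 26 140 to hit its cap of 140 → 150 left.
Route 12: +60 to 60 (cap) → 90 left.
Route 9: +90 (room for 170) → 90. Pool exhausted.
Total = 60×60 + 180×110 + 50×90 + 70×140 = 37700.

37700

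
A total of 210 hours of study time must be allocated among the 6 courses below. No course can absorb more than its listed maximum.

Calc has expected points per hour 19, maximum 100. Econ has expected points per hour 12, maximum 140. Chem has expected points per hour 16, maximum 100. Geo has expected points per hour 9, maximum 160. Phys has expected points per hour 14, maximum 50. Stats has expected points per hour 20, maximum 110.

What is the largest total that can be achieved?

4100

Rank by expected points per hour: Stats 20 > Calc 19 > Chem 16 > Phys 14 > Econ 12 > Geo 9.
Give Stats 110 to hit its cap of 110 — 100 left.
Calc takes 100 to reach its cap of 100 — 0 left.
Total = 19×100 + 20×110 = 4100.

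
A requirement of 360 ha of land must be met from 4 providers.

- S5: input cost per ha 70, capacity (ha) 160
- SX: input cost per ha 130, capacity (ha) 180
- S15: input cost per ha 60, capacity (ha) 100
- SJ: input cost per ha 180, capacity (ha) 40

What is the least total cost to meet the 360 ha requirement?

Cheapest first:
S15 at 60: take all 100 ha ; 260 still needed.
S5 (70): use full 160 ; 100 ha to go.
SX (130): take the remaining 100 ; done.
SJ: unused.
Cost = 100×60 + 160×70 + 100×130 = 30200.

30200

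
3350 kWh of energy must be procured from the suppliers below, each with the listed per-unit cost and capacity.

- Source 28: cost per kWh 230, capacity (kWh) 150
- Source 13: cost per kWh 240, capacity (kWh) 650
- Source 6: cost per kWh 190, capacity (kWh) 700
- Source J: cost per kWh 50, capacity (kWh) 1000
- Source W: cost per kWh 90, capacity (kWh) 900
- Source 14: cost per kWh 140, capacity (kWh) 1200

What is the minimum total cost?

Fill from the cheapest supplier first.
Source J at 50: take all 1000 kWh → 2350 still needed.
Take 900 from Source W at 90 → need 1450 more.
Source 14 at 140: take all 1200 kWh → 250 still needed.
Source 6 at 190: take 250 of its 700 → requirement met.
Source 28, Source 13: unused.
Cost = 1000×50 + 900×90 + 1200×140 + 250×190 = 346500.

346500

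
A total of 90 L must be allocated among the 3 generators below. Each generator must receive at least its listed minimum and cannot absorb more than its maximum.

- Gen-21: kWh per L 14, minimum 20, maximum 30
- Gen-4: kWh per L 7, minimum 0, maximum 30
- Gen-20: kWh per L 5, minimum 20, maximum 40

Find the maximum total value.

780

Meeting every minimum uses 20+0+20 = 40 L, leaving 50.
Highest kWh per L first: Gen-21 14 > Gen-4 7 > Gen-20 5.
Give Gen-21 10 more to hit its cap of 30 ; 40 left.
Gen-4: +30 to 30 (cap) ; 10 left.
Gen-20: +10 (room for 20) → 30. Pool exhausted.
Total = 14×30 + 7×30 + 5×30 = 780.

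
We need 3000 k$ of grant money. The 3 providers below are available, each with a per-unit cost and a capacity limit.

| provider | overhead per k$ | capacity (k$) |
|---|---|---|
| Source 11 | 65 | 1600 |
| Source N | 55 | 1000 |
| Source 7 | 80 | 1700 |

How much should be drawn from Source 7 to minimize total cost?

Fill from the cheapest provider first.
Source N at 55: take all 1000 k$ — 2000 still needed.
Source 11 at 65: take all 1600 k$ — 400 still needed.
Source 7 at 80: take 400 of its 1700 — requirement met.

400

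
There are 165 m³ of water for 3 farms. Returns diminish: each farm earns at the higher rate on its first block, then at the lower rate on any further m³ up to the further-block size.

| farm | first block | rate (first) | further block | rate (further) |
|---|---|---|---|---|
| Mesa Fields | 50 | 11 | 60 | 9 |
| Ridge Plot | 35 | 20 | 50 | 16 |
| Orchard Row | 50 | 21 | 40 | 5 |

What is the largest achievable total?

2880

Rank every tier by rate: Orchard Row/T1 21 > Ridge Plot/T1 20 > Ridge Plot/T2 16 > Mesa Fields/T1 11 > Mesa Fields/T2 9 > Orchard Row/T2 5.
Orchard Row T1 at 21: fill all 50 — 115 left.
Ridge Plot T1 at 20: fill all 35 — 80 left.
Ridge Plot/T2 (16): +50 — 30 left.
Mesa Fields/T1: +30 of 50 at 11; pool empty.
Total = 21×50 + 20×35 + 16×50 + 11×30 = 2880.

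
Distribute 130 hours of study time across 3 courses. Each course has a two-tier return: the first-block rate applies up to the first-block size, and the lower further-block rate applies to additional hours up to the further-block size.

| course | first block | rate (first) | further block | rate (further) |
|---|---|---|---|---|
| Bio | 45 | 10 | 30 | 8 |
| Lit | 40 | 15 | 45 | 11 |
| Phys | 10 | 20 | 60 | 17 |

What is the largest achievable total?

Treat each block as its own option and order by rate: Phys/tier1 20 > Phys/tier2 17 > Lit/tier1 15 > Lit/tier2 11 > Bio/tier1 10 > Bio/tier2 8.
Phys/tier1 (20): +10 ; 120 left.
Phys tier2 at 17: fill all 60 ; 60 left.
Lit tier1 at 15: fill all 40 ; 20 left.
Lit tier2 at 11: only 20 left, fill 20.
Total = 20×10 + 17×60 + 15×40 + 11×20 = 2040.

2040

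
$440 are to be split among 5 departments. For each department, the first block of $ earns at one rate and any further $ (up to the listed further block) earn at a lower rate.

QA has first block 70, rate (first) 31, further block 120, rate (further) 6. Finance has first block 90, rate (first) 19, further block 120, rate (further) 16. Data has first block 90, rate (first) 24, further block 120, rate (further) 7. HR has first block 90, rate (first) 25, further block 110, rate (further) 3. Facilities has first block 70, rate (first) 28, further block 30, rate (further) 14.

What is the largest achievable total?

10730

Order all 10 blocks by rate: QA/first 31 > Facilities/first 28 > HR/first 25 > Data/first 24 > Finance/first 19 > Finance/second 16 > Facilities/second 14 > Data/second 7 > QA/second 6 > HR/second 3.
QA first at 31: fill all 70 — 370 left.
Fill Facilities first block (70 at 28) — 300 left.
HR first at 25: fill all 90 — 210 left.
Data/first (24): +90 — 120 left.
Finance first at 19: fill all 90 — 30 left.
Finance/second: +30 of 120 at 16; pool empty.
Total = 31×70 + 28×70 + 25×90 + 24×90 + 19×90 + 16×30 = 10730.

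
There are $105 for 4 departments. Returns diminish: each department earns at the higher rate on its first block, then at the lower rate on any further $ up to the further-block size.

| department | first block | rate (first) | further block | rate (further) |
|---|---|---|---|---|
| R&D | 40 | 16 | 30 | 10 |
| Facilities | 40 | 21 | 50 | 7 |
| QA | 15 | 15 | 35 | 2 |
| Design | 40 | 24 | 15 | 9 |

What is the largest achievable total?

2200

Order all 8 blocks by rate: Design/T1 24 > Facilities/T1 21 > R&D/T1 16 > QA/T1 15 > R&D/T2 10 > Design/T2 9 > Facilities/T2 7 > QA/T2 2.
Design/T1 (24): +40 → 65 left.
Fill Facilities T1 block (40 at 21) → 25 left.
25 remain; put them into R&D T1 at 16.
Total = 24×40 + 21×40 + 16×25 = 2200.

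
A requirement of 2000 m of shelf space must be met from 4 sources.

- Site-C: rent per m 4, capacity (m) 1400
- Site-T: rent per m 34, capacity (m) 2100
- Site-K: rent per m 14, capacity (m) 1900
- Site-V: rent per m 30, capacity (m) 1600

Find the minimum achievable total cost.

Cheapest first:
Site-C (4): use full 1400 — 600 m to go.
Site-K at 14: take 600 of its 1900 — requirement met.
Site-V, Site-T: unused.
Cost = 1400×4 + 600×14 = 14000.

14000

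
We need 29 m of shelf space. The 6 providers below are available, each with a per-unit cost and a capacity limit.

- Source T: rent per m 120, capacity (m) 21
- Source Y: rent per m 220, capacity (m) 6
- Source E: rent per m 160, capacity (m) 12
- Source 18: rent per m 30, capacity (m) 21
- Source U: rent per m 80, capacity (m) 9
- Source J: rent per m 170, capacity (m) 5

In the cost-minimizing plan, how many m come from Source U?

8

Use providers in increasing cost order.
Source 18 at 30: take all 21 m — 8 still needed.
Take 8 from Source U at 80 to finish.
Source T, Source E, Source J, Source Y: unused.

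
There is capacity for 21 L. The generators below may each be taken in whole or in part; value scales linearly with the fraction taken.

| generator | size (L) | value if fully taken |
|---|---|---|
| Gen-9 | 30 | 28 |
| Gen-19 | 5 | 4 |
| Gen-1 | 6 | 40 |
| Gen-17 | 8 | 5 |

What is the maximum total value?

54

Best value per unit of size first: Gen-1 40/6≈6.67, Gen-9 28/30≈0.933, Gen-19 4/5≈0.8, Gen-17 5/8≈0.625.
All 6 L of Gen-1 fit (value 40) → 15 remain.
Only 15 L remain; take 15/30 of Gen-9 for value 28×15/30 = 14.
Total value = 54.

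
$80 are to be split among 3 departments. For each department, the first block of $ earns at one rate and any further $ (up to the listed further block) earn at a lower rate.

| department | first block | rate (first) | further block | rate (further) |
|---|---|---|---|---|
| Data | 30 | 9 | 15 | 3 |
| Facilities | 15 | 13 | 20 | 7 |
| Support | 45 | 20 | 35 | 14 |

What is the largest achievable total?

1390

Order all 6 blocks by rate: Support/tier1 20 > Support/tier2 14 > Facilities/tier1 13 > Data/tier1 9 > Facilities/tier2 7 > Data/tier2 3.
Fill Support tier1 block (45 at 20) → 35 left.
Support tier2 at 14: fill all 35 → 0 left.
Total = 20×45 + 14×35 = 1390.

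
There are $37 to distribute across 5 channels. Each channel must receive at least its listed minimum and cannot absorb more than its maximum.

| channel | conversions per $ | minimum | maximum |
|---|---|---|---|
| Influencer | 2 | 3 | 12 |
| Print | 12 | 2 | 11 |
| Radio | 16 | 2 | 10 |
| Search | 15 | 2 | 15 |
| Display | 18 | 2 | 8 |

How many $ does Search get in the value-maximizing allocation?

Meeting every minimum uses 3+2+2+2+2 = 11 $, leaving 26.
Order the channels by conversions per $: Display 18 > Radio 16 > Search 15 > Print 12 > Influencer 2.
Give Display 6 more to hit its cap of 8 ; 20 left.
Give Radio 8 more to hit its cap of 10 ; 12 left.
Search has room for 13 more but only 12 remain, so it gets 14.

14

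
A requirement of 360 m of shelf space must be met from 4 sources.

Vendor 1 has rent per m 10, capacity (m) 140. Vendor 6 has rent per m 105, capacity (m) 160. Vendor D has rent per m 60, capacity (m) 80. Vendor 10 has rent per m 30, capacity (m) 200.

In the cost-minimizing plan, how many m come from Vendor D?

Fill from the cheapest source first.
Vendor 1 (10): use full 140 — 220 m to go.
Take 200 from Vendor 10 at 30 — need 20 more.
Take 20 from Vendor D at 60 to finish.
Vendor 6: unused.

20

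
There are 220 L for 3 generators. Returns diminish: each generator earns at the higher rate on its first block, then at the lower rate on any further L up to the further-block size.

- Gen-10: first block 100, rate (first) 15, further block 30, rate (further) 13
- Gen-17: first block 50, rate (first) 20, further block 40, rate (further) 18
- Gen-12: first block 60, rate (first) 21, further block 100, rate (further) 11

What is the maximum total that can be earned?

4030

Rank every tier by rate: Gen-12/first 21 > Gen-17/first 20 > Gen-17/second 18 > Gen-10/first 15 > Gen-10/second 13 > Gen-12/second 11.
Gen-12/first (21): +60 → 160 left.
Fill Gen-17 first block (50 at 20) → 110 left.
Fill Gen-17 second block (40 at 18) → 70 left.
Gen-10/first: +70 of 100 at 15; pool empty.
Total = 21×60 + 20×50 + 18×40 + 15×70 = 4030.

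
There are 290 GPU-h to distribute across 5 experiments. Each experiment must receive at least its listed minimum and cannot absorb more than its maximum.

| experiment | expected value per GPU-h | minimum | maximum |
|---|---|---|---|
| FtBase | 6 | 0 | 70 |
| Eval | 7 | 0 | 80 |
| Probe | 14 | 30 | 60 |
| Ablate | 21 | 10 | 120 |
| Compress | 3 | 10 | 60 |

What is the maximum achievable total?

4070

Meeting every minimum uses 0+0+30+10+10 = 50 GPU-h, leaving 240.
Rank by expected value per GPU-h: Ablate 21 > Probe 14 > Eval 7 > FtBase 6 > Compress 3.
Give Ablate 110 more to hit its cap of 120 ; 130 left.
Probe: +30 to 60 (cap) ; 100 left.
Give Eval 80 more to hit its cap of 80 ; 20 left.
FtBase has room for 70 more but only 20 remain, so it gets 20.
Total = 6×20 + 7×80 + 14×60 + 21×120 + 3×10 = 4070.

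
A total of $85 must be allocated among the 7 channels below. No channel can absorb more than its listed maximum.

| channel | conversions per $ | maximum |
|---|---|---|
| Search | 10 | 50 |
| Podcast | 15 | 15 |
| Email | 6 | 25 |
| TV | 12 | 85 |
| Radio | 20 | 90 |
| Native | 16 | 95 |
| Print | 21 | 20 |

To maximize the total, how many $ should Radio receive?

65

Order the channels by conversions per $: Print 21 > Radio 20 > Native 16 > Podcast 15 > TV 12 > Search 10 > Email 6.
Print takes 20 to reach its cap of 20 ; 65 left.
Radio: +65 (room for 90) → 65. Pool exhausted.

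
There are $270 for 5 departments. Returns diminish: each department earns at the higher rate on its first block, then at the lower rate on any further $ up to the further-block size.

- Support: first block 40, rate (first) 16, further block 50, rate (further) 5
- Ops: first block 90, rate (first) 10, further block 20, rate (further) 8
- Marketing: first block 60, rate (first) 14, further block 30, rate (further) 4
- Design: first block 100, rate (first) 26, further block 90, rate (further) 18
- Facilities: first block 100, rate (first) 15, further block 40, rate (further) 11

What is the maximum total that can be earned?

Rank every tier by rate: Design/T1 26 > Design/T2 18 > Support/T1 16 > Facilities/T1 15 > Marketing/T1 14 > Facilities/T2 11 > Ops/T1 10 > Ops/T2 8 > Support/T2 5 > Marketing/T2 4.
Fill Design T1 block (100 at 26) — 170 left.
Fill Design T2 block (90 at 18) — 80 left.
Fill Support T1 block (40 at 16) — 40 left.
Facilities T1 at 15: only 40 left, fill 40.
Total = 26×100 + 18×90 + 16×40 + 15×40 = 5460.

5460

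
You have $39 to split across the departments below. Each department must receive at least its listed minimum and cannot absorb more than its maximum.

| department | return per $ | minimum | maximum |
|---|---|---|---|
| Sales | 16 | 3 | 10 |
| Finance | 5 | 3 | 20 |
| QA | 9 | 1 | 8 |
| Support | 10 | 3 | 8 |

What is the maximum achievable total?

Meeting every minimum uses 3+3+1+3 = 10 $, leaving 29.
Rank by return per $: Sales 16 > Support 10 > QA 9 > Finance 5.
Sales: +7 to 10 (cap) — 22 left.
Support: +5 to 8 (cap) — 17 left.
QA: +7 to 8 (cap) — 10 left.
Finance: +10 (room for 17) → 13. Pool exhausted.
Total = 16×10 + 5×13 + 9×8 + 10×8 = 377.

377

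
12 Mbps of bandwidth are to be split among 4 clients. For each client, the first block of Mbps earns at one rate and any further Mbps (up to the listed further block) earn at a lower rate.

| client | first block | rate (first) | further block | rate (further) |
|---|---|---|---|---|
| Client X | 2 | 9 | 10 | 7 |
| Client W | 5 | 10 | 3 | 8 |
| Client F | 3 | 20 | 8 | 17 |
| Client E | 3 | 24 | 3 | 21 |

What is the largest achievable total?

246

Rank every tier by rate: Client E/first 24 > Client E/second 21 > Client F/first 20 > Client F/second 17 > Client W/first 10 > Client X/first 9 > Client W/second 8 > Client X/second 7.
Client E/first (24): +3 ; 9 left.
Client E/second (21): +3 ; 6 left.
Client F/first (20): +3 ; 3 left.
Client F second at 17: only 3 left, fill 3.
Total = 24×3 + 21×3 + 20×3 + 17×3 = 246.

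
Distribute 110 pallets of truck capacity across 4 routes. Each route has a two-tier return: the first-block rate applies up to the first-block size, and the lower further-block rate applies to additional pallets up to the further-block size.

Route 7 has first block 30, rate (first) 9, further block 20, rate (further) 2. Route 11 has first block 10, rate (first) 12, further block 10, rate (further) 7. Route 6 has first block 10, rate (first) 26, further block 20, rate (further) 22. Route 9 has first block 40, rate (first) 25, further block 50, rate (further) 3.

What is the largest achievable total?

Treat each block as its own option and order by rate: Route 6/T1 26 > Route 9/T1 25 > Route 6/T2 22 > Route 11/T1 12 > Route 7/T1 9 > Route 11/T2 7 > Route 9/T2 3 > Route 7/T2 2.
Route 6/T1 (26): +10 — 100 left.
Fill Route 9 T1 block (40 at 25) — 60 left.
Route 6 T2 at 22: fill all 20 — 40 left.
Route 11 T1 at 12: fill all 10 — 30 left.
Route 7/T1 (9): +30 — 0 left.
Total = 26×10 + 25×40 + 22×20 + 12×10 + 9×30 = 2090.

2090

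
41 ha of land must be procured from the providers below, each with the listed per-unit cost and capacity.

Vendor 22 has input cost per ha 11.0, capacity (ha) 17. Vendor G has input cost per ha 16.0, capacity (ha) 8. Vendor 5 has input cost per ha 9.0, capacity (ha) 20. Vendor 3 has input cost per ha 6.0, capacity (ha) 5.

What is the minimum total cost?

386

Use providers in increasing cost order.
Vendor 3 (6.0): use full 5 — 36 ha to go.
Take 20 from Vendor 5 at 9.0 — need 16 more.
Take 16 from Vendor 22 at 11.0 to finish.
Vendor G: unused.
Cost = 5×6.0 + 20×9.0 + 16×11.0 = 386.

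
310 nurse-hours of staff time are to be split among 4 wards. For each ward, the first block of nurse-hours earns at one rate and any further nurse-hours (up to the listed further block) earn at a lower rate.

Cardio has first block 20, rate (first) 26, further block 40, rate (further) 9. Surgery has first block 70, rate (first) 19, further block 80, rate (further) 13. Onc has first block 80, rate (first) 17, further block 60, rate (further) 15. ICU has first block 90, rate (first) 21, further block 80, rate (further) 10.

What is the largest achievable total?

Treat each block as its own option and order by rate: Cardio/first 26 > ICU/first 21 > Surgery/first 19 > Onc/first 17 > Onc/second 15 > Surgery/second 13 > ICU/second 10 > Cardio/second 9.
Cardio/first (26): +20 → 290 left.
ICU first at 21: fill all 90 → 200 left.
Fill Surgery first block (70 at 19) → 130 left.
Fill Onc first block (80 at 17) → 50 left.
Onc/second: +50 of 60 at 15; pool empty.
Total = 26×20 + 21×90 + 19×70 + 17×80 + 15×50 = 5850.

5850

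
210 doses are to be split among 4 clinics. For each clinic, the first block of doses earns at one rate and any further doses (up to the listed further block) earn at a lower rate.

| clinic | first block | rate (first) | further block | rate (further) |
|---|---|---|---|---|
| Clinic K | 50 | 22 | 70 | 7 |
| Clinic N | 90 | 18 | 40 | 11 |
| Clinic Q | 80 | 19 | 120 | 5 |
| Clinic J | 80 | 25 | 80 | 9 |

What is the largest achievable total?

4620

Rank every tier by rate: Clinic J/first 25 > Clinic K/first 22 > Clinic Q/first 19 > Clinic N/first 18 > Clinic N/second 11 > Clinic J/second 9 > Clinic K/second 7 > Clinic Q/second 5.
Clinic J/first (25): +80 → 130 left.
Clinic K/first (22): +50 → 80 left.
Clinic Q/first (19): +80 → 0 left.
Total = 25×80 + 22×50 + 19×80 = 4620.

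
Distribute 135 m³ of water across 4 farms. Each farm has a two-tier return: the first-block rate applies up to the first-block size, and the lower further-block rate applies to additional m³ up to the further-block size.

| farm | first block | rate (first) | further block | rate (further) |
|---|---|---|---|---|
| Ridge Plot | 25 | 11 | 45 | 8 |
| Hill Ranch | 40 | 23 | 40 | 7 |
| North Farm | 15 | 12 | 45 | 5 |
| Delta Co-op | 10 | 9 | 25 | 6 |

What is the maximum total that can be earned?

1825

Treat each block as its own option and order by rate: Hill Ranch/tier1 23 > North Farm/tier1 12 > Ridge Plot/tier1 11 > Delta Co-op/tier1 9 > Ridge Plot/tier2 8 > Hill Ranch/tier2 7 > Delta Co-op/tier2 6 > North Farm/tier2 5.
Fill Hill Ranch tier1 block (40 at 23) ; 95 left.
North Farm/tier1 (12): +15 ; 80 left.
Fill Ridge Plot tier1 block (25 at 11) ; 55 left.
Delta Co-op tier1 at 9: fill all 10 ; 45 left.
Ridge Plot tier2 at 8: fill all 45 ; 0 left.
Total = 23×40 + 12×15 + 11×25 + 9×10 + 8×45 = 1825.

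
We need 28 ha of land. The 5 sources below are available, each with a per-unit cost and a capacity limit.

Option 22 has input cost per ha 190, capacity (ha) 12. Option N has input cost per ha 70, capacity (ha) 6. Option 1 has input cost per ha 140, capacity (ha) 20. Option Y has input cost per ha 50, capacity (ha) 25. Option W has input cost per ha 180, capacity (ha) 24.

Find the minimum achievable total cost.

1460

Fill from the cheapest source first.
Take 25 from Option Y at 50 — need 3 more.
Take 3 from Option N at 70 to finish.
Option 1, Option W, Option 22: unused.
Cost = 25×50 + 3×70 = 1460.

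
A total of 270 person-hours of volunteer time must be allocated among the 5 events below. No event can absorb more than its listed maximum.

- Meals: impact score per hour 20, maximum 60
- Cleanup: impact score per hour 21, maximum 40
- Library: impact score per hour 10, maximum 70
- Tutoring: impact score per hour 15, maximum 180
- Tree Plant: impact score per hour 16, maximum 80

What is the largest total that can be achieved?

4670

Rank by impact score per hour: Cleanup 21 > Meals 20 > Tree Plant 16 > Tutoring 15 > Library 10.
Give Cleanup 40 to hit its cap of 40 ; 230 left.
Give Meals 60 to hit its cap of 60 ; 170 left.
Give Tree Plant 80 to hit its cap of 80 ; 90 left.
Tutoring has room for 180 but only 90 remain, so it gets 90.
Total = 20×60 + 21×40 + 15×90 + 16×80 = 4670.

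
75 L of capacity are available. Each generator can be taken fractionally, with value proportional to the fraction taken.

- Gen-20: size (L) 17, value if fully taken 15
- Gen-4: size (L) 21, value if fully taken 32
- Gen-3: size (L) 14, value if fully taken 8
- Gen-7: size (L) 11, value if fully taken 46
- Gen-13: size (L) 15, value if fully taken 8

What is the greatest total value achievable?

107.4

Rank by value-to-size ratio: Gen-7 46/11≈4.18, Gen-4 32/21≈1.52, Gen-20 15/17≈0.882, Gen-3 8/14≈0.571, Gen-13 8/15≈0.533.
Gen-7: take in full, 11 L for value 46 — 64 left.
Gen-4: take in full, 21 L for value 32 — 43 left.
All 17 L of Gen-20 fit (value 15) — 26 remain.
Gen-3: take in full, 14 L for value 8 — 12 left.
Only 12 L remain; take 12/15 of Gen-13 for value 8×12/15 = 6.4.
Total value = 107.4.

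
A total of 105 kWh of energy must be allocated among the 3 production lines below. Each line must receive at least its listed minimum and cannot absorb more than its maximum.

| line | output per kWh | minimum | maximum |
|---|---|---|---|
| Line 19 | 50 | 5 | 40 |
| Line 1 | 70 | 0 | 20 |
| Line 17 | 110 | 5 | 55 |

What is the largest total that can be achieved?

8950

Meeting every minimum uses 5+0+5 = 10 kWh, leaving 95.
Order the production lines by output per kWh: Line 17 110 > Line 1 70 > Line 19 50.
Line 17 takes 50 more to reach its cap of 55 ; 45 left.
Line 1: +20 to 20 (cap) ; 25 left.
Line 19: +25 (room for 35) → 30. Pool exhausted.
Total = 50×30 + 70×20 + 110×55 = 8950.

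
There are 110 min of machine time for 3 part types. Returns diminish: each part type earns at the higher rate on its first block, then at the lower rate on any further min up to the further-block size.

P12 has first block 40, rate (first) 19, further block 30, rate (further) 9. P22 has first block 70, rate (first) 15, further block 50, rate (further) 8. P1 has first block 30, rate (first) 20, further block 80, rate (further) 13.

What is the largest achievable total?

1960

Rank every tier by rate: P1/T1 20 > P12/T1 19 > P22/T1 15 > P1/T2 13 > P12/T2 9 > P22/T2 8.
Fill P1 T1 block (30 at 20) — 80 left.
Fill P12 T1 block (40 at 19) — 40 left.
P22/T1: +40 of 70 at 15; pool empty.
Total = 20×30 + 19×40 + 15×40 = 1960.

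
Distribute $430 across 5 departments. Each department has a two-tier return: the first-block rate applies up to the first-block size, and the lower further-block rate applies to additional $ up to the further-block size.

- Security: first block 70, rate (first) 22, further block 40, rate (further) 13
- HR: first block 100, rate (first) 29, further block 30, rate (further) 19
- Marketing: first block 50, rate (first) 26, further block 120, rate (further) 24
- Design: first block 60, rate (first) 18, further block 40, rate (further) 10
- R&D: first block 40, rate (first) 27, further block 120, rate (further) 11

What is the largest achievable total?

Order all 10 blocks by rate: HR/first 29 > R&D/first 27 > Marketing/first 26 > Marketing/second 24 > Security/first 22 > HR/second 19 > Design/first 18 > Security/second 13 > R&D/second 11 > Design/second 10.
HR/first (29): +100 → 330 left.
R&D/first (27): +40 → 290 left.
Fill Marketing first block (50 at 26) → 240 left.
Marketing second at 24: fill all 120 → 120 left.
Security/first (22): +70 → 50 left.
HR/second (19): +30 → 20 left.
20 remain; put them into Design first at 18.
Total = 29×100 + 27×40 + 26×50 + 24×120 + 22×70 + 19×30 + 18×20 = 10630.

10630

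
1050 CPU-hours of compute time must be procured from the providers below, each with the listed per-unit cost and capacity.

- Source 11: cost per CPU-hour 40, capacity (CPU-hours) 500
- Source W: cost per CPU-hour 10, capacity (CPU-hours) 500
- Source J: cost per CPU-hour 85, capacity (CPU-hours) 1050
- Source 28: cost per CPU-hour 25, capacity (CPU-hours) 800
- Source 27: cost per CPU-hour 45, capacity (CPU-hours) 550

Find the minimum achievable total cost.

18750

Use providers in increasing cost order.
Source W (10): use full 500 ; 550 CPU-hours to go.
Source 28 (25): take the remaining 550 ; done.
Source 11, Source 27, Source J: unused.
Cost = 500×10 + 550×25 = 18750.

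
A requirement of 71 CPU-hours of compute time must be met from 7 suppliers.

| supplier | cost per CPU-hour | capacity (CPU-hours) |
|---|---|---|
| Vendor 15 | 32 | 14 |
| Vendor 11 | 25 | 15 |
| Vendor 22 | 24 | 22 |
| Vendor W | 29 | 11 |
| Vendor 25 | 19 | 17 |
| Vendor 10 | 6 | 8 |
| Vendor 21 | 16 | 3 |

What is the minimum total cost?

1496

Use suppliers in increasing cost order.
Vendor 10 at 6: take all 8 CPU-hours — 63 still needed.
Vendor 21 at 16: take all 3 CPU-hours — 60 still needed.
Vendor 25 (19): use full 17 — 43 CPU-hours to go.
Vendor 22 at 24: take all 22 CPU-hours — 21 still needed.
Vendor 11 (25): use full 15 — 6 CPU-hours to go.
Vendor W (29): take the remaining 6 — done.
Vendor 15: unused.
Cost = 8×6 + 3×16 + 17×19 + 22×24 + 15×25 + 6×29 = 1496.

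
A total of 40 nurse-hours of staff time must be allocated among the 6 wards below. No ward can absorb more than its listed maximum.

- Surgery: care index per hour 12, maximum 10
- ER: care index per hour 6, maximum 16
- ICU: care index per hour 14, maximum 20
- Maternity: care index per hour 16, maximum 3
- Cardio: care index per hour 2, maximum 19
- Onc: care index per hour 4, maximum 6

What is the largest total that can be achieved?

490

Highest care index per hour first: Maternity 16 > ICU 14 > Surgery 12 > ER 6 > Onc 4 > Cardio 2.
Maternity takes 3 to reach its cap of 3 — 37 left.
ICU takes 20 to reach its cap of 20 — 17 left.
Surgery takes 10 to reach its cap of 10 — 7 left.
ER: +7 (room for 16) → 7. Pool exhausted.
Total = 12×10 + 6×7 + 14×20 + 16×3 = 490.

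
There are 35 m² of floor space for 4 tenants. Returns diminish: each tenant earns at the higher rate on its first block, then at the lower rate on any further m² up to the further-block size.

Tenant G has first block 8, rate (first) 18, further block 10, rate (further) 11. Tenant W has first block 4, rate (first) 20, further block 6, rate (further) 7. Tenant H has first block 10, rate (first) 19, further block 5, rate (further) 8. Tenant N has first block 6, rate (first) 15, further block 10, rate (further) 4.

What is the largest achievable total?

581

Treat each block as its own option and order by rate: Tenant W/first 20 > Tenant H/first 19 > Tenant G/first 18 > Tenant N/first 15 > Tenant G/second 11 > Tenant H/second 8 > Tenant W/second 7 > Tenant N/second 4.
Tenant W first at 20: fill all 4 ; 31 left.
Tenant H/first (19): +10 ; 21 left.
Tenant G first at 18: fill all 8 ; 13 left.
Tenant N/first (15): +6 ; 7 left.
Tenant G second at 11: only 7 left, fill 7.
Total = 20×4 + 19×10 + 18×8 + 15×6 + 11×7 = 581.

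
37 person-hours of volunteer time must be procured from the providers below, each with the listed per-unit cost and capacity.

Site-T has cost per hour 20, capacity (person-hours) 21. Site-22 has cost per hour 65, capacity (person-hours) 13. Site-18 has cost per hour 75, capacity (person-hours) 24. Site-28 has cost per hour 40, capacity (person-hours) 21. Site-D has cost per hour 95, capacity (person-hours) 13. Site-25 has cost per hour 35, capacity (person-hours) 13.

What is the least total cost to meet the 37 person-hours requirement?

995

Use providers in increasing cost order.
Take 21 from Site-T at 20 → need 16 more.
Site-25 at 35: take all 13 person-hours → 3 still needed.
Site-28 at 40: take 3 of its 21 → requirement met.
Site-22, Site-18, Site-D: unused.
Cost = 21×20 + 13×35 + 3×40 = 995.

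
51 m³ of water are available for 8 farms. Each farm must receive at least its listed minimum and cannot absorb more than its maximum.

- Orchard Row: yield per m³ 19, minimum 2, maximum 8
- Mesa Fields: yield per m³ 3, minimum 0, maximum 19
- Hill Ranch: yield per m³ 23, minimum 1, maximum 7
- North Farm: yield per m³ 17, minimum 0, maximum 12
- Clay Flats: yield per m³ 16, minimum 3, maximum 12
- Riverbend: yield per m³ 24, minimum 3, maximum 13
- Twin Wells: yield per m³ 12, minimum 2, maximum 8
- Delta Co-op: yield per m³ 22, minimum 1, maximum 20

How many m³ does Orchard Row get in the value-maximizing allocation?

6

Meeting every minimum uses 2+0+1+0+3+3+2+1 = 12 m³, leaving 39.
Order the farms by yield per m³: Riverbend 24 > Hill Ranch 23 > Delta Co-op 22 > Orchard Row 19 > North Farm 17 > Clay Flats 16 > Twin Wells 12 > Mesa Fields 3.
Riverbend takes 10 more to reach its cap of 13 → 29 left.
Give Hill Ranch 6 more to hit its cap of 7 → 23 left.
Give Delta Co-op 19 more to hit its cap of 20 → 4 left.
Only 4 left; Orchard Row takes them to reach 6.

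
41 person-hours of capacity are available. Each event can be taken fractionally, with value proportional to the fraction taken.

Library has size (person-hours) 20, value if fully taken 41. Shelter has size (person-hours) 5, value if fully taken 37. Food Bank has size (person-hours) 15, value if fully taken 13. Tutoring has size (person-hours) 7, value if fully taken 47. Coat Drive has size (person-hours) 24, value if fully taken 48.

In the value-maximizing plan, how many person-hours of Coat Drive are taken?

9

Sort by value density: Shelter 37/5≈7.4, Tutoring 47/7≈6.71, Library 41/20≈2.05, Coat Drive 48/24≈2, Food Bank 13/15≈0.867.
Take all of Shelter (5 person-hours, value 37) — 36 person-hours left.
All 7 person-hours of Tutoring fit (value 47) — 29 remain.
All 20 person-hours of Library fit (value 41) — 9 remain.
Only 9 person-hours remain; take 9/24 of Coat Drive for value 48×9/24 = 18.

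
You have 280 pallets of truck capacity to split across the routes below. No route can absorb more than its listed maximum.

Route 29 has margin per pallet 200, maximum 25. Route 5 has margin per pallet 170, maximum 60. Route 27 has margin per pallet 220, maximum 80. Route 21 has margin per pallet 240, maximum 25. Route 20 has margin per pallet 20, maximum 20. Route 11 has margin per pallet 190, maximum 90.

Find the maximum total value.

55900

Highest margin per pallet first: Route 21 240 > Route 27 220 > Route 29 200 > Route 11 190 > Route 5 170 > Route 20 20.
Route 21 takes 25 to reach its cap of 25 ; 255 left.
Give Route 27 80 to hit its cap of 80 ; 175 left.
Give Route 29 25 to hit its cap of 25 ; 150 left.
Route 11: +90 to 90 (cap) ; 60 left.
Route 5 takes 60 to reach its cap of 60 ; 0 left.
Total = 200×25 + 170×60 + 220×80 + 240×25 + 190×90 = 55900.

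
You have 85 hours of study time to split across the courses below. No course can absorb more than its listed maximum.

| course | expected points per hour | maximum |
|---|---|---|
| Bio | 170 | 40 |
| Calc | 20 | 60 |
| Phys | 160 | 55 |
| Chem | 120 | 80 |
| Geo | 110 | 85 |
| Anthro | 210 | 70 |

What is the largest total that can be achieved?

17250

Highest expected points per hour first: Anthro 210 > Bio 170 > Phys 160 > Chem 120 > Geo 110 > Calc 20.
Anthro: +70 to 70 (cap) — 15 left.
Bio has room for 40 but only 15 remain, so it gets 15.
Total = 170×15 + 210×70 = 17250.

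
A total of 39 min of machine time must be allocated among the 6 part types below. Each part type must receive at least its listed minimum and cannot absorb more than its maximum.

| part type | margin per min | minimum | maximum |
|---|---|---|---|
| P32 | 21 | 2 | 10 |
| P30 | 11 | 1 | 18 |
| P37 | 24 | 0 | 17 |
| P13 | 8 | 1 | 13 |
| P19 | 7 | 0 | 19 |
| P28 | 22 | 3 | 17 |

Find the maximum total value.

Meeting every minimum uses 2+1+0+1+0+3 = 7 min, leaving 32.
Highest margin per min first: P37 24 > P28 22 > P32 21 > P30 11 > P13 8 > P19 7.
P37 takes 17 more to reach its cap of 17 — 15 left.
P28 takes 14 more to reach its cap of 17 — 1 left.
P32 has room for 8 more but only 1 remain, so it gets 3.
Total = 21×3 + 11×1 + 24×17 + 8×1 + 22×17 = 864.

864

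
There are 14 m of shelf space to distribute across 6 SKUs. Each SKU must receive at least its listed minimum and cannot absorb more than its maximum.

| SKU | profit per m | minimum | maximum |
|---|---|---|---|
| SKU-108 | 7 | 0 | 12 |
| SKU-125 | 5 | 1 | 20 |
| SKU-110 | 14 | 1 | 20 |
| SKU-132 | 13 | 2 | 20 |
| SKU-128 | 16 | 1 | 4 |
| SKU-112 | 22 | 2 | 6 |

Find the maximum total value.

241

Meeting every minimum uses 0+1+1+2+1+2 = 7 m, leaving 7.
Rank by profit per m: SKU-112 22 > SKU-128 16 > SKU-110 14 > SKU-132 13 > SKU-108 7 > SKU-125 5.
Give SKU-112 4 more to hit its cap of 6 → 3 left.
SKU-128: +3 to 4 (cap) → 0 left.
Total = 5×1 + 14×1 + 13×2 + 16×4 + 22×6 = 241.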